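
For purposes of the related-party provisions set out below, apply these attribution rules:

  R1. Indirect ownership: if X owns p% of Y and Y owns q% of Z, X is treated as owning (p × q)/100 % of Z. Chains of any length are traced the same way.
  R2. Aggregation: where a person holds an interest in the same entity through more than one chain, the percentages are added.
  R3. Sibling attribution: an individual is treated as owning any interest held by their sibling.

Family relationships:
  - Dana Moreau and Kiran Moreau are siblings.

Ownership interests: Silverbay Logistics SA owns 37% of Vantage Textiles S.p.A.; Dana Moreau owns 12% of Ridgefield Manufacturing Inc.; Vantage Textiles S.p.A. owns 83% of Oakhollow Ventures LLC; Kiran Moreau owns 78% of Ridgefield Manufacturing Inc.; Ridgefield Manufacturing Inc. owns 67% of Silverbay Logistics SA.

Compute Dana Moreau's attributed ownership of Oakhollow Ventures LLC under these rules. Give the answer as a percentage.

By sibling attribution (R3), Dana Moreau is treated as also owning Kiran Moreau's interest in Ridgefield Manufacturing Inc, giving 12% + 78% = 90%.
Chain via Ridgefield Manufacturing Inc. → Silverbay Logistics SA → Vantage Textiles S.p.A. (R1): 90% × 67% × 37% × 83% = 18.51813% of Oakhollow Ventures LLC.

18.51813%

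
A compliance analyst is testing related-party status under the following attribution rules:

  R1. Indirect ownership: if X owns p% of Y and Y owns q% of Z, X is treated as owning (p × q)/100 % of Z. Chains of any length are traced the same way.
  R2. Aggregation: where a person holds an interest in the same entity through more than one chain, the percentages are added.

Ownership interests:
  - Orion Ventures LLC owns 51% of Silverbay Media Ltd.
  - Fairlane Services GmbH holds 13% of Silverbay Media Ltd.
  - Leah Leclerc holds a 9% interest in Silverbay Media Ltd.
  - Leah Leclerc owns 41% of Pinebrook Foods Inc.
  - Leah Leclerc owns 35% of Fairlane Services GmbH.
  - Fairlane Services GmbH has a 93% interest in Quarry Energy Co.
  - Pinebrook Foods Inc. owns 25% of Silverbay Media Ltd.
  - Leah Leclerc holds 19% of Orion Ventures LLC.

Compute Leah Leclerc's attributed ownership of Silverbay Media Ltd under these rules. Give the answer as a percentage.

33.49%

Chain via Orion Ventures LLC (R1): 19% × 51% = 9.69% of Silverbay Media Ltd.
Chain via Fairlane Services GmbH (R1): 35% × 13% = 4.55% of Silverbay Media Ltd.
Chain via Pinebrook Foods Inc. (R1): 41% × 25% = 10.25% of Silverbay Media Ltd.
Direct interest in Silverbay Media Ltd: 9%.
Aggregating (R2): 9.69% + 4.55% + 10.25% + 9% = 33.49%.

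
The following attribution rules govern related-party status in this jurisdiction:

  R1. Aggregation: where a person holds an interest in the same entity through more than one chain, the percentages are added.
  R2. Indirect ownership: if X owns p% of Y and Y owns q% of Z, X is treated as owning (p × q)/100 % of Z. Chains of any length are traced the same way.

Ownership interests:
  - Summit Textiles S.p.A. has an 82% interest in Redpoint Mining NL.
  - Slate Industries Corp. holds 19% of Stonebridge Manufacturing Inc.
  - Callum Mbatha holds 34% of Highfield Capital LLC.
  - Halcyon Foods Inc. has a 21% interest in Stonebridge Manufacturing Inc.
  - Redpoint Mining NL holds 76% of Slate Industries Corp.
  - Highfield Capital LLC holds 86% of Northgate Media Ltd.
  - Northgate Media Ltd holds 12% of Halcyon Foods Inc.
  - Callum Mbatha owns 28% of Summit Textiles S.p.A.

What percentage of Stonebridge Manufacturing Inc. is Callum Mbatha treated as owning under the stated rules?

Chain via Highfield Capital LLC → Northgate Media Ltd → Halcyon Foods Inc. (R2): 34% × 86% × 12% × 21% = 0.736848% of Stonebridge Manufacturing Inc.
Chain via Summit Textiles S.p.A. → Redpoint Mining NL → Slate Industries Corp. (R2): 28% × 82% × 76% × 19% = 3.315424% of Stonebridge Manufacturing Inc.
Aggregating (R1): 0.736848% + 3.315424% = 4.052272%.

4.052272%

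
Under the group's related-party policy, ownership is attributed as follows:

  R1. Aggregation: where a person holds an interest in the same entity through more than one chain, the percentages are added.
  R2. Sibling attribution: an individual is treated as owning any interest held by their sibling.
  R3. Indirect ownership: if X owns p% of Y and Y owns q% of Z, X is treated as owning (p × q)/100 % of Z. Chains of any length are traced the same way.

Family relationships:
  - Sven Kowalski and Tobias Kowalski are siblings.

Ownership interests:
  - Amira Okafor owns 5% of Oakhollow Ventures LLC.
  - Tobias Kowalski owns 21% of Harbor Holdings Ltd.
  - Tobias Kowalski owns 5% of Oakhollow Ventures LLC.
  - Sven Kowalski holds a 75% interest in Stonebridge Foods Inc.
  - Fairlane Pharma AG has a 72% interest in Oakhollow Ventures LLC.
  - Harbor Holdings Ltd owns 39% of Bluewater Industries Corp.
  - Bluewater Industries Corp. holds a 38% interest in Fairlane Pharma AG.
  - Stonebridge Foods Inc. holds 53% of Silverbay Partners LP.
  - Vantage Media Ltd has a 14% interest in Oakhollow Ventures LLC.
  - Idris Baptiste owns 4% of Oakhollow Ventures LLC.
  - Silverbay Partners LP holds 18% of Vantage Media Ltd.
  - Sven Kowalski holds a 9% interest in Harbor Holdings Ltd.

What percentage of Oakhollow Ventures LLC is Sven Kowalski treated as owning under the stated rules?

By sibling attribution (R2), Sven Kowalski is treated as also owning Tobias Kowalski's interest in Harbor Holdings Ltd, giving 9% + 21% = 30%.
By sibling attribution (R2), Sven Kowalski is treated as owning Tobias Kowalski's 5% interest in Oakhollow Ventures LLC.
Chain via Stonebridge Foods Inc. → Silverbay Partners LP → Vantage Media Ltd (R3): 75% × 53% × 18% × 14% = 1.0017% of Oakhollow Ventures LLC.
Chain via Harbor Holdings Ltd → Bluewater Industries Corp. → Fairlane Pharma AG (R3): 30% × 39% × 38% × 72% = 3.20112% of Oakhollow Ventures LLC.
Direct interest in Oakhollow Ventures LLC: 5%.
Aggregating (R1): 1.0017% + 3.20112% + 5% = 9.20282%.

9.20282%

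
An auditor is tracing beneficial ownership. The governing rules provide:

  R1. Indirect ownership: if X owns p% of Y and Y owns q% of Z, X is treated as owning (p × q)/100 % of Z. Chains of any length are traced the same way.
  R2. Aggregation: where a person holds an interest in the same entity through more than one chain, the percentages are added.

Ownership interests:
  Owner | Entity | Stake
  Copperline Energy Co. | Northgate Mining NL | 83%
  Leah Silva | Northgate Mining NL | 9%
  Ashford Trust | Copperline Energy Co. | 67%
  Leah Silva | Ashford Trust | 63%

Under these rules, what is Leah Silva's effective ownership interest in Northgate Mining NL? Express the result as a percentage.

44.0343%

Chain via Ashford Trust → Copperline Energy Co. (R1): 63% × 67% × 83% = 35.0343% of Northgate Mining NL.
Direct interest in Northgate Mining NL: 9%.
Aggregating (R2): 35.0343% + 9% = 44.0343%.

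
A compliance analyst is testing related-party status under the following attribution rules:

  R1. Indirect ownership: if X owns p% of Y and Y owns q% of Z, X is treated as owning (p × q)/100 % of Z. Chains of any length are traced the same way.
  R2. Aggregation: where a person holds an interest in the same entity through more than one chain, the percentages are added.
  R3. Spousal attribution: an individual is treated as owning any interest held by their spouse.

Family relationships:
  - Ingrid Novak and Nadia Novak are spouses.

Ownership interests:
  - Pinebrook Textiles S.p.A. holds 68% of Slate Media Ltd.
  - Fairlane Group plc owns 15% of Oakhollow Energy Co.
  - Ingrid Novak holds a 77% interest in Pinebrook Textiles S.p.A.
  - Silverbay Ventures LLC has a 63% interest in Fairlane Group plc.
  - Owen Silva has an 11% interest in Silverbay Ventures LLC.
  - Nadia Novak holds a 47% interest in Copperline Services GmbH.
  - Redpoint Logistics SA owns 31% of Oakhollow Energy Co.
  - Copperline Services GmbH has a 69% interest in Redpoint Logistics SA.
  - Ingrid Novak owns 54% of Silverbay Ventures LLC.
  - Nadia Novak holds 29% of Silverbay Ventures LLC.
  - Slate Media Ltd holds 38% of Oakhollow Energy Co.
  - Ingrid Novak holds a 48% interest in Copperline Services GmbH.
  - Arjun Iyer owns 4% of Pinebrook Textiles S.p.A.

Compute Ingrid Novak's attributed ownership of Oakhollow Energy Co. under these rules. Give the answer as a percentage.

48.0608%

By spousal attribution (R3), Ingrid Novak is treated as also owning Nadia Novak's interest in Copperline Services GmbH, giving 48% + 47% = 95%.
By spousal attribution (R3), Ingrid Novak is treated as also owning Nadia Novak's interest in Silverbay Ventures LLC, giving 54% + 29% = 83%.
Chain via Pinebrook Textiles S.p.A. → Slate Media Ltd (R1): 77% × 68% × 38% = 19.8968% of Oakhollow Energy Co.
Chain via Copperline Services GmbH → Redpoint Logistics SA (R1): 95% × 69% × 31% = 20.3205% of Oakhollow Energy Co.
Chain via Silverbay Ventures LLC → Fairlane Group plc (R1): 83% × 63% × 15% = 7.8435% of Oakhollow Energy Co.
Aggregating (R2): 19.8968% + 20.3205% + 7.8435% = 48.0608%.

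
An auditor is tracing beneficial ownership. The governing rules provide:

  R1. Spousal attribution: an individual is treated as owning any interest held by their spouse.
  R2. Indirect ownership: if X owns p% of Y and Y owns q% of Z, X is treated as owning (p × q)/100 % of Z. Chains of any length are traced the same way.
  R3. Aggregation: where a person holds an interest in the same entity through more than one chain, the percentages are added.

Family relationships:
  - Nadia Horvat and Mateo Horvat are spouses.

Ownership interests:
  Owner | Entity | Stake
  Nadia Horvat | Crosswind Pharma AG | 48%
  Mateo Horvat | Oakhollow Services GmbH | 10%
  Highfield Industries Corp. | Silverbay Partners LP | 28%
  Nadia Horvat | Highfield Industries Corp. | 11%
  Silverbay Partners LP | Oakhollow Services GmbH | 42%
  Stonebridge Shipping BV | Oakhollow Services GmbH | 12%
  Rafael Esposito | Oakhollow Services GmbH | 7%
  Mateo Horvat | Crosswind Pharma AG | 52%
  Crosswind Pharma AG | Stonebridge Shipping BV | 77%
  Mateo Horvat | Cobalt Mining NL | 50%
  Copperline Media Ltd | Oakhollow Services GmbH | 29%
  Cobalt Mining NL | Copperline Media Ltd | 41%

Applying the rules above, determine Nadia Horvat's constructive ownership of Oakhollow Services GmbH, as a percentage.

26.4786%

By spousal attribution (R1), Nadia Horvat is treated as also owning Mateo Horvat's interest in Crosswind Pharma AG, giving 48% + 52% = 100%.
By spousal attribution (R1), Nadia Horvat is treated as owning Mateo Horvat's 50% interest in Cobalt Mining NL.
By spousal attribution (R1), Nadia Horvat is treated as owning Mateo Horvat's 10% interest in Oakhollow Services GmbH.
Chain via Crosswind Pharma AG → Stonebridge Shipping BV (R2): 100% × 77% × 12% = 9.24% of Oakhollow Services GmbH.
Chain via Highfield Industries Corp. → Silverbay Partners LP (R2): 11% × 28% × 42% = 1.2936% of Oakhollow Services GmbH.
Chain via Cobalt Mining NL → Copperline Media Ltd (R2): 50% × 41% × 29% = 5.945% of Oakhollow Services GmbH.
Direct interest in Oakhollow Services GmbH: 10%.
Aggregating (R3): 9.24% + 1.2936% + 5.945% + 10% = 26.4786%.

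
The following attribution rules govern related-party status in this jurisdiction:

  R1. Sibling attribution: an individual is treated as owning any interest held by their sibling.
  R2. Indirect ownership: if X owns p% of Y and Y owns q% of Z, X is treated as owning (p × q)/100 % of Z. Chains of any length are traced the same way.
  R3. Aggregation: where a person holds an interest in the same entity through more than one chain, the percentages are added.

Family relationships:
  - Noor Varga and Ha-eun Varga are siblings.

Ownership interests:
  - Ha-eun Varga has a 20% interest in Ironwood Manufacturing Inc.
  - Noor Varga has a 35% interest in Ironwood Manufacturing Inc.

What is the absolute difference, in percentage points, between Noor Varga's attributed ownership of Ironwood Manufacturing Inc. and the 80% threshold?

By sibling attribution (R1), Noor Varga is treated as also owning Ha-eun Varga's interest in Ironwood Manufacturing Inc, giving 35% + 20% = 55%.
Direct interest in Ironwood Manufacturing Inc: 55%.
55% falls short of the 80% threshold by 25 percentage points.

25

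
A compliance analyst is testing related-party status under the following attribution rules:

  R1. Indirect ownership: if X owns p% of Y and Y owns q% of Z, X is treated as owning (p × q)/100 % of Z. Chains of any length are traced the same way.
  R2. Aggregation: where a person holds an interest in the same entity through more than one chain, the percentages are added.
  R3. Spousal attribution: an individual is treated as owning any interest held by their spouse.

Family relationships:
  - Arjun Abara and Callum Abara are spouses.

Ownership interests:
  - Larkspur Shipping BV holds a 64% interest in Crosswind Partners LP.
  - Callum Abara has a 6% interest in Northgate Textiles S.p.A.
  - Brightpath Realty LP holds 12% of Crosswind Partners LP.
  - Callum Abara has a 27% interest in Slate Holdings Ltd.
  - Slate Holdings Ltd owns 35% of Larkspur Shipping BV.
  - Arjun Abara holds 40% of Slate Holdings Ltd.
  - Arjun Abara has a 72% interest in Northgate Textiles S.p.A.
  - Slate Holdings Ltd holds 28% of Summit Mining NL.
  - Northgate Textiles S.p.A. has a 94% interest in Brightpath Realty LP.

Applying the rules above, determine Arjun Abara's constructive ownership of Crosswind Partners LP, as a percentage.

23.8064%

By spousal attribution (R3), Arjun Abara is treated as also owning Callum Abara's interest in Slate Holdings Ltd, giving 40% + 27% = 67%.
By spousal attribution (R3), Arjun Abara is treated as also owning Callum Abara's interest in Northgate Textiles S.p.A, giving 72% + 6% = 78%.
Chain via Slate Holdings Ltd → Larkspur Shipping BV (R1): 67% × 35% × 64% = 15.008% of Crosswind Partners LP.
Chain via Northgate Textiles S.p.A. → Brightpath Realty LP (R1): 78% × 94% × 12% = 8.7984% of Crosswind Partners LP.
Aggregating (R2): 15.008% + 8.7984% = 23.8064%.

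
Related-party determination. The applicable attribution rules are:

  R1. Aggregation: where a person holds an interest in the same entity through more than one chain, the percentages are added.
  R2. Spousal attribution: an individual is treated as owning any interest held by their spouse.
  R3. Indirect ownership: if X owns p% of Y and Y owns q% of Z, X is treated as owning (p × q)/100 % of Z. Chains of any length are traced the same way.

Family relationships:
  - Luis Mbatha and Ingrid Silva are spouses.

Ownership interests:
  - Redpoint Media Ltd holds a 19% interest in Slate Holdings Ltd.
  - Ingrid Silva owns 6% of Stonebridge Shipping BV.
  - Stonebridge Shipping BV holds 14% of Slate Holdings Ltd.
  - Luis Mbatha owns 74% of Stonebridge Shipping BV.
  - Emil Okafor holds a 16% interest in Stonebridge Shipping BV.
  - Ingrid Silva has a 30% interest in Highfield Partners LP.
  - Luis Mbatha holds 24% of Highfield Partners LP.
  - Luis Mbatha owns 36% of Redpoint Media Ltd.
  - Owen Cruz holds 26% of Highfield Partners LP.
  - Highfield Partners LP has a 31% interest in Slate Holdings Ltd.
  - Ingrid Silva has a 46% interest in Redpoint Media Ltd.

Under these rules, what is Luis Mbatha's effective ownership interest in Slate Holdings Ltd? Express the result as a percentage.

43.52%

By spousal attribution (R2), Luis Mbatha is treated as also owning Ingrid Silva's interest in Highfield Partners LP, giving 24% + 30% = 54%.
By spousal attribution (R2), Luis Mbatha is treated as also owning Ingrid Silva's interest in Stonebridge Shipping BV, giving 74% + 6% = 80%.
By spousal attribution (R2), Luis Mbatha is treated as also owning Ingrid Silva's interest in Redpoint Media Ltd, giving 36% + 46% = 82%.
Chain via Highfield Partners LP (R3): 54% × 31% = 16.74% of Slate Holdings Ltd.
Chain via Stonebridge Shipping BV (R3): 80% × 14% = 11.2% of Slate Holdings Ltd.
Chain via Redpoint Media Ltd (R3): 82% × 19% = 15.58% of Slate Holdings Ltd.
Aggregating (R1): 16.74% + 11.2% + 15.58% = 43.52%.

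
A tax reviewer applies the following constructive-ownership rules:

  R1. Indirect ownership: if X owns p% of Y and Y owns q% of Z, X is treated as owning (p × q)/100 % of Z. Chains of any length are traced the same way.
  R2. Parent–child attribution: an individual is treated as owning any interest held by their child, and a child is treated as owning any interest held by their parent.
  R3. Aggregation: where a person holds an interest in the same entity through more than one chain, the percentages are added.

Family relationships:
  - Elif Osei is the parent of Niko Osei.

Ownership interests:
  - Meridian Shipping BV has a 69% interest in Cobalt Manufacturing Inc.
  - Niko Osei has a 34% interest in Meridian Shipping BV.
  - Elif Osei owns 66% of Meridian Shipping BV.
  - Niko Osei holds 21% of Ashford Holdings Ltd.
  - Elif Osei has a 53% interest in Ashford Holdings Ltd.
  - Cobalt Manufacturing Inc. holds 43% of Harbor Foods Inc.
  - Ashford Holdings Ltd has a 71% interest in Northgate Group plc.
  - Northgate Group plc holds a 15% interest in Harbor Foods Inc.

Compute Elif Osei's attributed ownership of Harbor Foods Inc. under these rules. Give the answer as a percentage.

37.551%

By parent–child attribution (R2), Elif Osei is treated as also owning Niko Osei's interest in Ashford Holdings Ltd, giving 53% + 21% = 74%.
By parent–child attribution (R2), Elif Osei is treated as also owning Niko Osei's interest in Meridian Shipping BV, giving 66% + 34% = 100%.
Chain via Ashford Holdings Ltd → Northgate Group plc (R1): 74% × 71% × 15% = 7.881% of Harbor Foods Inc.
Chain via Meridian Shipping BV → Cobalt Manufacturing Inc. (R1): 100% × 69% × 43% = 29.67% of Harbor Foods Inc.
Aggregating (R3): 7.881% + 29.67% = 37.551%.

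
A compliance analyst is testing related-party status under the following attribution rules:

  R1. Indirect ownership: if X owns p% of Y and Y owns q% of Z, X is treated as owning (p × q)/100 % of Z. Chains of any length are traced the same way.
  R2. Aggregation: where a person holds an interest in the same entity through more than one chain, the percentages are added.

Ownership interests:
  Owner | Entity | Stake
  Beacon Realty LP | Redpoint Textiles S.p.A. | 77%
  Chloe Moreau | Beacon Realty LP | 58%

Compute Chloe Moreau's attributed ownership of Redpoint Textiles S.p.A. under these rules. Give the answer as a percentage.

Chain via Beacon Realty LP (R1): 58% × 77% = 44.66% of Redpoint Textiles S.p.A.

44.66%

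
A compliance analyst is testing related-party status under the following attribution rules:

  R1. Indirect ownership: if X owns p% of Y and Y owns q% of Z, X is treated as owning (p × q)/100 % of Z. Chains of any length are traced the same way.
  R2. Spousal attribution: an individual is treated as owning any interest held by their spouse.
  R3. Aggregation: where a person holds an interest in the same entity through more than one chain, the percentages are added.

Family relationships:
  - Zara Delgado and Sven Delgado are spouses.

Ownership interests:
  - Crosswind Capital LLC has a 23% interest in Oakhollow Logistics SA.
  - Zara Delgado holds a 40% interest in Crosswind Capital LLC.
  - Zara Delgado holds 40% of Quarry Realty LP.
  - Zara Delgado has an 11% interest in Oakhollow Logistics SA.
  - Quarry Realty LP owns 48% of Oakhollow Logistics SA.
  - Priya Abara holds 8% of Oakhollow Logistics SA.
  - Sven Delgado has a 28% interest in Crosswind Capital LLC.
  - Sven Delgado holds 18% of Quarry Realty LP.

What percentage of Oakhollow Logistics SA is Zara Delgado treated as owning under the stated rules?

By spousal attribution (R2), Zara Delgado is treated as also owning Sven Delgado's interest in Quarry Realty LP, giving 40% + 18% = 58%.
By spousal attribution (R2), Zara Delgado is treated as also owning Sven Delgado's interest in Crosswind Capital LLC, giving 40% + 28% = 68%.
Chain via Quarry Realty LP (R1): 58% × 48% = 27.84% of Oakhollow Logistics SA.
Chain via Crosswind Capital LLC (R1): 68% × 23% = 15.64% of Oakhollow Logistics SA.
Direct interest in Oakhollow Logistics SA: 11%.
Aggregating (R3): 27.84% + 15.64% + 11% = 54.48%.

54.48%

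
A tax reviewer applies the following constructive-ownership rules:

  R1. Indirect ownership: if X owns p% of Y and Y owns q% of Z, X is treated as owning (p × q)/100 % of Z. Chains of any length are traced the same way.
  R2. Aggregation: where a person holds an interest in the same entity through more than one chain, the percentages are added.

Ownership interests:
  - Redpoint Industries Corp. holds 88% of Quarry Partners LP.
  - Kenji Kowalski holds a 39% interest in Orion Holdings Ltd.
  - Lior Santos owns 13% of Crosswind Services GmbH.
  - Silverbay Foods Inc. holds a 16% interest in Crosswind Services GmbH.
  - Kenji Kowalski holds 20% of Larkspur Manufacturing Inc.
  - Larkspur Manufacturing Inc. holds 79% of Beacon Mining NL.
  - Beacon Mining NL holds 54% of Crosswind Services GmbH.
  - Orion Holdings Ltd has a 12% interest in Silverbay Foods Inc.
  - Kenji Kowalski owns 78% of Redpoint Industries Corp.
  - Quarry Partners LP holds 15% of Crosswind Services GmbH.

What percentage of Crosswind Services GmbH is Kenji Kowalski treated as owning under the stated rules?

Chain via Larkspur Manufacturing Inc. → Beacon Mining NL (R1): 20% × 79% × 54% = 8.532% of Crosswind Services GmbH.
Chain via Redpoint Industries Corp. → Quarry Partners LP (R1): 78% × 88% × 15% = 10.296% of Crosswind Services GmbH.
Chain via Orion Holdings Ltd → Silverbay Foods Inc. (R1): 39% × 12% × 16% = 0.7488% of Crosswind Services GmbH.
Aggregating (R2): 8.532% + 10.296% + 0.7488% = 19.5768%.

19.5768%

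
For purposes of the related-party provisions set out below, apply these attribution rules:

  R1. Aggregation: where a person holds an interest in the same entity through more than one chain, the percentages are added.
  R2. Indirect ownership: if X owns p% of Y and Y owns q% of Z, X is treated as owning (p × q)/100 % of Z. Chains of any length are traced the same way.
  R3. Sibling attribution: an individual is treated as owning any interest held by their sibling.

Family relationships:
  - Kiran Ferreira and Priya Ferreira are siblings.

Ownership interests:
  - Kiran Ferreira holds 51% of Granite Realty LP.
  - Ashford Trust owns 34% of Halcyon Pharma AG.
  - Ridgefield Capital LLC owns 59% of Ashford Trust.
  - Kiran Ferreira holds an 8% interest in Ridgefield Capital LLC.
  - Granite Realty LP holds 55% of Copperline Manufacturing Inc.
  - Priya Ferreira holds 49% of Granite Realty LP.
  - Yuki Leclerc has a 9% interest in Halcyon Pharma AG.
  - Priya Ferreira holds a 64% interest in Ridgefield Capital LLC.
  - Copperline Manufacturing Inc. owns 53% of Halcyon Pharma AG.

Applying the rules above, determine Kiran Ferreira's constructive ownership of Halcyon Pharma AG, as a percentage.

43.5932%

By sibling attribution (R3), Kiran Ferreira is treated as also owning Priya Ferreira's interest in Granite Realty LP, giving 51% + 49% = 100%.
By sibling attribution (R3), Kiran Ferreira is treated as also owning Priya Ferreira's interest in Ridgefield Capital LLC, giving 8% + 64% = 72%.
Chain via Granite Realty LP → Copperline Manufacturing Inc. (R2): 100% × 55% × 53% = 29.15% of Halcyon Pharma AG.
Chain via Ridgefield Capital LLC → Ashford Trust (R2): 72% × 59% × 34% = 14.4432% of Halcyon Pharma AG.
Aggregating (R1): 29.15% + 14.4432% = 43.5932%.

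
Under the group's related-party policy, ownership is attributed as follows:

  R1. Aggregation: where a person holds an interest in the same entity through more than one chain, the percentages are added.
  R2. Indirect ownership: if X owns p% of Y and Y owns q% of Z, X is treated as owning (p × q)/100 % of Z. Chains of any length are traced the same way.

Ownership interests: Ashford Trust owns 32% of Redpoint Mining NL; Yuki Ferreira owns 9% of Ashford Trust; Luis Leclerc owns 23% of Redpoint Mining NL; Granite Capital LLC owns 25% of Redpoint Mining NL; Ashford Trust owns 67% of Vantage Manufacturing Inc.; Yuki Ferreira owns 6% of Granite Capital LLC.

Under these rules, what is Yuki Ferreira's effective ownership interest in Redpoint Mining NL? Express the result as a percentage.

Chain via Granite Capital LLC (R2): 6% × 25% = 1.5% of Redpoint Mining NL.
Chain via Ashford Trust (R2): 9% × 32% = 2.88% of Redpoint Mining NL.
Aggregating (R1): 1.5% + 2.88% = 4.38%.

4.38%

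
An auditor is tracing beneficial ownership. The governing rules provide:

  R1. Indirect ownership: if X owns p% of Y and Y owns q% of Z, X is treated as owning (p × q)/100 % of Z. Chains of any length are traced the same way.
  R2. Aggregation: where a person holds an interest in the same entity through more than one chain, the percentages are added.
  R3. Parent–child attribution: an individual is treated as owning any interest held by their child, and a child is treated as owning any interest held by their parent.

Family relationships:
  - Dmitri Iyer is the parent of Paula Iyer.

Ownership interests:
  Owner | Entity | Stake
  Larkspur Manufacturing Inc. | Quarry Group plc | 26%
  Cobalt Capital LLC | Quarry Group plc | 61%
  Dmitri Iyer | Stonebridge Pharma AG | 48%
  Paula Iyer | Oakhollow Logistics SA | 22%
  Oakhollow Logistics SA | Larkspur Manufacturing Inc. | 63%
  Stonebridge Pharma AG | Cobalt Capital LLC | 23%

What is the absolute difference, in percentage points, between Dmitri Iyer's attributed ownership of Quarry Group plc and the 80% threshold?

69.662

By parent–child attribution (R3), Dmitri Iyer is treated as owning Paula Iyer's 22% interest in Oakhollow Logistics SA.
Chain via Stonebridge Pharma AG → Cobalt Capital LLC (R1): 48% × 23% × 61% = 6.7344% of Quarry Group plc.
Chain via Oakhollow Logistics SA → Larkspur Manufacturing Inc. (R1): 22% × 63% × 26% = 3.6036% of Quarry Group plc.
Aggregating (R2): 6.7344% + 3.6036% = 10.338%.
10.338% falls short of the 80% threshold by 69.662 percentage points.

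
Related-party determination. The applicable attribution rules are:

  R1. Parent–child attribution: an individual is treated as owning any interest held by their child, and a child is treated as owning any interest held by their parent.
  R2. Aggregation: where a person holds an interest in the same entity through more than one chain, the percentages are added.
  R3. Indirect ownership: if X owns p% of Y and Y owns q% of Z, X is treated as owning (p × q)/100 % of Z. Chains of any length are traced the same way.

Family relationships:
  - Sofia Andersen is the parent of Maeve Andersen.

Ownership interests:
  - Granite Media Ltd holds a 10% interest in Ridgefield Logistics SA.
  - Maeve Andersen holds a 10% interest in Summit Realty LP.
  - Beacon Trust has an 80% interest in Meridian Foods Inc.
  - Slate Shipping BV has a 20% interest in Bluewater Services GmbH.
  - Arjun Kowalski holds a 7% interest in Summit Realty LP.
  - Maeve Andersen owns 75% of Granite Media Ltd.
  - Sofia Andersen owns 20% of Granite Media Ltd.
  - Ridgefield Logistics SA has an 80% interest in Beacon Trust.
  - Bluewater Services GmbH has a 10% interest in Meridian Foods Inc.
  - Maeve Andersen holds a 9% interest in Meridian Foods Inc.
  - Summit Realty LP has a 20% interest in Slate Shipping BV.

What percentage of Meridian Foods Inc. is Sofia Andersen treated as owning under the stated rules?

By parent–child attribution (R1), Sofia Andersen is treated as also owning Maeve Andersen's interest in Granite Media Ltd, giving 20% + 75% = 95%.
By parent–child attribution (R1), Sofia Andersen is treated as owning Maeve Andersen's 10% interest in Summit Realty LP.
By parent–child attribution (R1), Sofia Andersen is treated as owning Maeve Andersen's 9% interest in Meridian Foods Inc.
Chain via Granite Media Ltd → Ridgefield Logistics SA → Beacon Trust (R3): 95% × 10% × 80% × 80% = 6.08% of Meridian Foods Inc.
Chain via Summit Realty LP → Slate Shipping BV → Bluewater Services GmbH (R3): 10% × 20% × 20% × 10% = 0.04% of Meridian Foods Inc.
Direct interest in Meridian Foods Inc: 9%.
Aggregating (R2): 6.08% + 0.04% + 9% = 15.12%.

15.12%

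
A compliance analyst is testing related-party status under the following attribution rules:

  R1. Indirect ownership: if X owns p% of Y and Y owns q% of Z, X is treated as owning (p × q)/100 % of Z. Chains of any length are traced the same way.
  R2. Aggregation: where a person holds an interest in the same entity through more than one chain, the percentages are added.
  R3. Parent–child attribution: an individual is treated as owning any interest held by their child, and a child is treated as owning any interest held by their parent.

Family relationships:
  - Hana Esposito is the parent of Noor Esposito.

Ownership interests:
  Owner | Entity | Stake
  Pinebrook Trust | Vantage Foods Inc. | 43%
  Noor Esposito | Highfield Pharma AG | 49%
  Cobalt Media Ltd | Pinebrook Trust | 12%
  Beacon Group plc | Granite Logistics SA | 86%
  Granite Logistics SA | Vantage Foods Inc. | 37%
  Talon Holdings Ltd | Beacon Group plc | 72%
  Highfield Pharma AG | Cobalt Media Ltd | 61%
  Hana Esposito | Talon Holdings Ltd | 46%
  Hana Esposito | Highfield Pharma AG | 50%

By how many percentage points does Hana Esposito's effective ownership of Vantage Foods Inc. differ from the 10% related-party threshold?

3.654908

By parent–child attribution (R3), Hana Esposito is treated as also owning Noor Esposito's interest in Highfield Pharma AG, giving 50% + 49% = 99%.
Chain via Highfield Pharma AG → Cobalt Media Ltd → Pinebrook Trust (R1): 99% × 61% × 12% × 43% = 3.116124% of Vantage Foods Inc.
Chain via Talon Holdings Ltd → Beacon Group plc → Granite Logistics SA (R1): 46% × 72% × 86% × 37% = 10.538784% of Vantage Foods Inc.
Aggregating (R2): 3.116124% + 10.538784% = 13.654908%.
13.654908% exceeds the 10% threshold by 3.654908 percentage points.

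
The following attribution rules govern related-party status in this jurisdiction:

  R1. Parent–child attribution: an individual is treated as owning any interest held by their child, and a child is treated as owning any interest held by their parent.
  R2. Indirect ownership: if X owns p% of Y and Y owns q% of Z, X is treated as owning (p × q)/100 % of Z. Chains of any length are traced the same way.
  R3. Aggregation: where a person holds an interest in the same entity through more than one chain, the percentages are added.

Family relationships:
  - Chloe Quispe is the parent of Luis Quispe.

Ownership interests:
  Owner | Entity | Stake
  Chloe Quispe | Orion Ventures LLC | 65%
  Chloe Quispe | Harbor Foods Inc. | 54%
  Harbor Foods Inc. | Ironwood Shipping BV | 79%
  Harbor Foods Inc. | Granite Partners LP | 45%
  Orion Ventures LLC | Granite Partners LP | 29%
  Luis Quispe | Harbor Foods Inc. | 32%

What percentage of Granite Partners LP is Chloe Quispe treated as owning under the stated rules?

57.55%

By parent–child attribution (R1), Chloe Quispe is treated as also owning Luis Quispe's interest in Harbor Foods Inc, giving 54% + 32% = 86%.
Chain via Orion Ventures LLC (R2): 65% × 29% = 18.85% of Granite Partners LP.
Chain via Harbor Foods Inc. (R2): 86% × 45% = 38.7% of Granite Partners LP.
Aggregating (R3): 18.85% + 38.7% = 57.55%.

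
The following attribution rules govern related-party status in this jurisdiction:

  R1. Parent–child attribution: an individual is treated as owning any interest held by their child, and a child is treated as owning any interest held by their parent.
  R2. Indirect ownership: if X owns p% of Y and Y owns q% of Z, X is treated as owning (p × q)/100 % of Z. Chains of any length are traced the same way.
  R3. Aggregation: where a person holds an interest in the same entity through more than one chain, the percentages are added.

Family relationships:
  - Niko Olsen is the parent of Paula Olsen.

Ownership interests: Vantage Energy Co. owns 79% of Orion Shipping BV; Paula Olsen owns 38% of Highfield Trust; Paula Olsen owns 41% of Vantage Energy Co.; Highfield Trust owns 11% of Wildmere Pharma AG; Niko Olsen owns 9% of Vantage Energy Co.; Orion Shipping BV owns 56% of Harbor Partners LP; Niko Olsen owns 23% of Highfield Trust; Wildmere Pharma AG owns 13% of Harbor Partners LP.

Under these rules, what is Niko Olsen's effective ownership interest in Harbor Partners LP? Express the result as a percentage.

By parent–child attribution (R1), Niko Olsen is treated as also owning Paula Olsen's interest in Vantage Energy Co, giving 9% + 41% = 50%.
By parent–child attribution (R1), Niko Olsen is treated as also owning Paula Olsen's interest in Highfield Trust, giving 23% + 38% = 61%.
Chain via Vantage Energy Co. → Orion Shipping BV (R2): 50% × 79% × 56% = 22.12% of Harbor Partners LP.
Chain via Highfield Trust → Wildmere Pharma AG (R2): 61% × 11% × 13% = 0.8723% of Harbor Partners LP.
Aggregating (R3): 22.12% + 0.8723% = 22.9923%.

22.9923%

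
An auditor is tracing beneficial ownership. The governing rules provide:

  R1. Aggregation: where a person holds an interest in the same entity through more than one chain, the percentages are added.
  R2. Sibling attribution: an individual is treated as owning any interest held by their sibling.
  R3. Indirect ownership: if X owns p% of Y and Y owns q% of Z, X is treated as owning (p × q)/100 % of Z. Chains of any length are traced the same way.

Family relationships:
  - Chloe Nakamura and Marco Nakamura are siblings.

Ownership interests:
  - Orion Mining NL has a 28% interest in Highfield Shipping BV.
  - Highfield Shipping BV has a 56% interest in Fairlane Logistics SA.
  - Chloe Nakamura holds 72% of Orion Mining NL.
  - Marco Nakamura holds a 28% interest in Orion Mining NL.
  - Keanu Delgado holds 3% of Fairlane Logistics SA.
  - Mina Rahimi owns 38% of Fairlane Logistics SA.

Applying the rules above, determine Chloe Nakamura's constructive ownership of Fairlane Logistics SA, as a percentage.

15.68%

By sibling attribution (R2), Chloe Nakamura is treated as also owning Marco Nakamura's interest in Orion Mining NL, giving 72% + 28% = 100%.
Chain via Orion Mining NL → Highfield Shipping BV (R3): 100% × 28% × 56% = 15.68% of Fairlane Logistics SA.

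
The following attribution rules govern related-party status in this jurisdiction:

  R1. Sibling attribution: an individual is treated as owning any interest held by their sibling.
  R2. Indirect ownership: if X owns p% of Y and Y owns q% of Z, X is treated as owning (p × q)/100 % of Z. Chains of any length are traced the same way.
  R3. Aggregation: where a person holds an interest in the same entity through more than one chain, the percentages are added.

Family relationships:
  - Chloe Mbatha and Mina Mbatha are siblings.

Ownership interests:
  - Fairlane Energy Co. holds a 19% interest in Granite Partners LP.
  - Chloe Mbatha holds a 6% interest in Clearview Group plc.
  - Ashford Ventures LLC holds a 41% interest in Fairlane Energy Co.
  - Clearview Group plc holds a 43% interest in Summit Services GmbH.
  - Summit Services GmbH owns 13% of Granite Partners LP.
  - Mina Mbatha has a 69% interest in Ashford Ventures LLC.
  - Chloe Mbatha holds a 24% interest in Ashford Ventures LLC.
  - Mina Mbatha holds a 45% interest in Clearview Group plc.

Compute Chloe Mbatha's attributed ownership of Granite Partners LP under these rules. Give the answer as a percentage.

By sibling attribution (R1), Chloe Mbatha is treated as also owning Mina Mbatha's interest in Ashford Ventures LLC, giving 24% + 69% = 93%.
By sibling attribution (R1), Chloe Mbatha is treated as also owning Mina Mbatha's interest in Clearview Group plc, giving 6% + 45% = 51%.
Chain via Ashford Ventures LLC → Fairlane Energy Co. (R2): 93% × 41% × 19% = 7.2447% of Granite Partners LP.
Chain via Clearview Group plc → Summit Services GmbH (R2): 51% × 43% × 13% = 2.8509% of Granite Partners LP.
Aggregating (R3): 7.2447% + 2.8509% = 10.0956%.

10.0956%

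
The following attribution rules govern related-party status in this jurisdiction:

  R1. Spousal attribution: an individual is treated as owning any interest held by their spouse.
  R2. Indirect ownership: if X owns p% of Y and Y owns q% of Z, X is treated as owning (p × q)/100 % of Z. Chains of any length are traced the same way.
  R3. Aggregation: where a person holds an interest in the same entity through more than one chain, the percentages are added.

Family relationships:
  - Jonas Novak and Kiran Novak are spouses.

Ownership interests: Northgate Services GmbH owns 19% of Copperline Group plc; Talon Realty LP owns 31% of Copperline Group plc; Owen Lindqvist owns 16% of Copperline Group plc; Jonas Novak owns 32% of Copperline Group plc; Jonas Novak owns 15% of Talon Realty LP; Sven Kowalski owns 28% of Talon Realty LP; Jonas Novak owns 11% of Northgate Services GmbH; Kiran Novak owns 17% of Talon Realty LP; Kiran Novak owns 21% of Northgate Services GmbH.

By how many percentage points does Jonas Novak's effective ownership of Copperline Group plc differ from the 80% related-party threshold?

By spousal attribution (R1), Jonas Novak is treated as also owning Kiran Novak's interest in Talon Realty LP, giving 15% + 17% = 32%.
By spousal attribution (R1), Jonas Novak is treated as also owning Kiran Novak's interest in Northgate Services GmbH, giving 11% + 21% = 32%.
Chain via Talon Realty LP (R2): 32% × 31% = 9.92% of Copperline Group plc.
Chain via Northgate Services GmbH (R2): 32% × 19% = 6.08% of Copperline Group plc.
Direct interest in Copperline Group plc: 32%.
Aggregating (R3): 9.92% + 6.08% + 32% = 48%.
48% falls short of the 80% threshold by 32 percentage points.

32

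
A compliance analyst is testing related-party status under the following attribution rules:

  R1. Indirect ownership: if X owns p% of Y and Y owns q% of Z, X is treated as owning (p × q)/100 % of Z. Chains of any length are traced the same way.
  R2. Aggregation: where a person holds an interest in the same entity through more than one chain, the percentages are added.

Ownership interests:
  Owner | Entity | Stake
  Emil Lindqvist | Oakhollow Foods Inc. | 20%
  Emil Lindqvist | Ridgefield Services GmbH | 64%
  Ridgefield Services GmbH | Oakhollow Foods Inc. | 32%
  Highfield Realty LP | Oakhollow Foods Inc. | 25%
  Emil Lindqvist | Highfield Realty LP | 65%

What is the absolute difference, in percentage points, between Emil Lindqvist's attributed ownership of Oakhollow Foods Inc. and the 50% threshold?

6.73

Chain via Highfield Realty LP (R1): 65% × 25% = 16.25% of Oakhollow Foods Inc.
Chain via Ridgefield Services GmbH (R1): 64% × 32% = 20.48% of Oakhollow Foods Inc.
Direct interest in Oakhollow Foods Inc: 20%.
Aggregating (R2): 16.25% + 20.48% + 20% = 56.73%.
56.73% exceeds the 50% threshold by 6.73 percentage points.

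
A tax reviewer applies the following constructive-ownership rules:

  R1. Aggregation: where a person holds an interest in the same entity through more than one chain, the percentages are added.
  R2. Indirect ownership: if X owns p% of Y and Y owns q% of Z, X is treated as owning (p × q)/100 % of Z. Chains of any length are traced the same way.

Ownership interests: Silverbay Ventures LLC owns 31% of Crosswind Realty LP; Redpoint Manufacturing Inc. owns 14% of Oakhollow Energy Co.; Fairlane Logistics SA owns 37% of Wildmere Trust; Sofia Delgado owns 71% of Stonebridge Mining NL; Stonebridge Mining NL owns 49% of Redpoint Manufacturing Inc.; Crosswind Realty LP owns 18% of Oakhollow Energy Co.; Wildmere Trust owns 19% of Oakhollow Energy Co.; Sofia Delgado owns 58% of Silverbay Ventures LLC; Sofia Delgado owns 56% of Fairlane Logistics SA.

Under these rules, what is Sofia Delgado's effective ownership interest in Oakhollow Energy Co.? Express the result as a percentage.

12.0438%

Chain via Fairlane Logistics SA → Wildmere Trust (R2): 56% × 37% × 19% = 3.9368% of Oakhollow Energy Co.
Chain via Silverbay Ventures LLC → Crosswind Realty LP (R2): 58% × 31% × 18% = 3.2364% of Oakhollow Energy Co.
Chain via Stonebridge Mining NL → Redpoint Manufacturing Inc. (R2): 71% × 49% × 14% = 4.8706% of Oakhollow Energy Co.
Aggregating (R1): 3.9368% + 3.2364% + 4.8706% = 12.0438%.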